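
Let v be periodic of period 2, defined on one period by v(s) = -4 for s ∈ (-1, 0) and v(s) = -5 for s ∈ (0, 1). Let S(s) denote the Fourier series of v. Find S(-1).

-9/2

s = -1 differs from s = 1 by -1 full period(s), and the series is 2-periodic.
At s = 1 the one-sided limits are v(1^-) = -5 and v(1^+) = -4.
By Dirichlet's theorem the series converges to their average, [(-5) + (-4)]/2 = -9/2.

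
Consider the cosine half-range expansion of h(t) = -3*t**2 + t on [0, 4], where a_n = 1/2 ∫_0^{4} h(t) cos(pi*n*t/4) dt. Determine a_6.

-16/(3*pi**2)

a_6 = 1/2 ∫_0^{4} (-3*t**2 + t) cos(3*pi*t/2) dt.
Integrating by parts twice (tabular method), an antiderivative of (-3*t**2 + t) cos(3*pi*t/2) is -2*t**2*sin(3*pi*t/2)/pi + 2*t*sin(3*pi*t/2)/(3*pi) - 8*t*cos(3*pi*t/2)/(3*pi**2) + 16*sin(3*pi*t/2)/(9*pi**3) + 4*cos(3*pi*t/2)/(9*pi**2); evaluating from 0 to 4: ∫_{0}^{4} (-3*t**2 + t) cos(3*pi*t/2) dt = (-92/(9*pi**2)) - (4/(9*pi**2)) = -32/(3*pi**2).
Hence a_6 = (1/2)·(-32/(3*pi**2)) = -16/(3*pi**2).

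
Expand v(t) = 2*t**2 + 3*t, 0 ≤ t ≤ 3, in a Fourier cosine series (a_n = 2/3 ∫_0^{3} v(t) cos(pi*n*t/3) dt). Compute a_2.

a_2 = 2/3 ∫_0^{3} (2*t**2 + 3*t) cos(2*pi*t/3) dt.
Integrating by parts twice (tabular method), an antiderivative of (2*t**2 + 3*t) cos(2*pi*t/3) is 3*t**2*sin(2*pi*t/3)/pi + 9*t*sin(2*pi*t/3)/(2*pi) + 9*t*cos(2*pi*t/3)/pi**2 - 27*sin(2*pi*t/3)/(2*pi**3) + 27*cos(2*pi*t/3)/(4*pi**2); evaluating from 0 to 3: ∫_{0}^{3} (2*t**2 + 3*t) cos(2*pi*t/3) dt = (135/(4*pi**2)) - (27/(4*pi**2)) = 27/pi**2.
Hence a_2 = (2/3)·(27/pi**2) = 18/pi**2.

18/pi**2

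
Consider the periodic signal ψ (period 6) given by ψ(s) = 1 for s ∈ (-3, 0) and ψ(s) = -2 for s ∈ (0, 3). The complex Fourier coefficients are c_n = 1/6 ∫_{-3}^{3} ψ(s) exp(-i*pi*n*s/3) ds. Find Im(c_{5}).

3/(5*pi)

Since ψ is real-valued, Im(c_{5}) = -1/6 ∫_{-3}^{3} ψ(s) sin(5*pi*s/3) ds = -b_{5}/2.
Split the integral at the breakpoints.
Directly, an antiderivative of (1) sin(5*pi*s/3) is -3*cos(5*pi*s/3)/(5*pi); evaluating from -3 to 0: ∫_{-3}^{0} (1) sin(5*pi*s/3) ds = (-3/(5*pi)) - (3/(5*pi)) = -6/(5*pi).
Directly, an antiderivative of (-2) sin(5*pi*s/3) is 6*cos(5*pi*s/3)/(5*pi); evaluating from 0 to 3: ∫_{0}^{3} (-2) sin(5*pi*s/3) ds = (-6/(5*pi)) - (6/(5*pi)) = -12/(5*pi).
So ∫_{-3}^{3} ψ(s) sin(5*pi*s/3) ds = -18/(5*pi).
Hence Im(c_{5}) = (-1/6)·(-18/(5*pi)) = 3/(5*pi).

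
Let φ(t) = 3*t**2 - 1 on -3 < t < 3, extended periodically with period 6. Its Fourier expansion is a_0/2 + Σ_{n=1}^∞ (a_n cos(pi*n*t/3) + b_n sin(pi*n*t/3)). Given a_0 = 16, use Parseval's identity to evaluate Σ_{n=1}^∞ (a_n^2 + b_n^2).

648/5

Parseval: a_0^2/2 + Σ_{n≥1} (a_n^2+b_n^2) = 1/3 ∫_{-3}^{3} φ(t)^2 dt = 1288/5.
Subtract a_0^2/2 = 128: Σ (a_n^2+b_n^2) = 648/5.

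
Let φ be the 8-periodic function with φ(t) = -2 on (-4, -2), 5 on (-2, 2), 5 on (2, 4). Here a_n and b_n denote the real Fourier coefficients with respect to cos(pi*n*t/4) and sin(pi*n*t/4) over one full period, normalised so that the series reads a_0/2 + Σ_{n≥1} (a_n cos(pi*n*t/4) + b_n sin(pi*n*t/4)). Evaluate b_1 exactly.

7/pi

b_1 = 1/4 ∫_{-4}^{4} φ(t) sin(pi*t/4) dt.
Split the integral at the breakpoints.
Directly, an antiderivative of (-2) sin(pi*t/4) is 8*cos(pi*t/4)/pi; evaluating from -4 to -2: ∫_{-4}^{-2} (-2) sin(pi*t/4) dt = (0) - (-8/pi) = 8/pi.
Directly, an antiderivative of (5) sin(pi*t/4) is -20*cos(pi*t/4)/pi; evaluating from -2 to 2: ∫_{-2}^{2} (5) sin(pi*t/4) dt = (0) - (0) = 0.
Directly, an antiderivative of (5) sin(pi*t/4) is -20*cos(pi*t/4)/pi; evaluating from 2 to 4: ∫_{2}^{4} (5) sin(pi*t/4) dt = (20/pi) - (0) = 20/pi.
Summing the pieces and multiplying by (1/4) gives b_1 = 7/pi.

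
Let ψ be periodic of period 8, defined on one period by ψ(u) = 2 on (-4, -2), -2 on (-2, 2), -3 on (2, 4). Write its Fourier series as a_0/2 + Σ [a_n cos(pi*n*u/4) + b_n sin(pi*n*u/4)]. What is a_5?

a_5 = 1/4 ∫_{-4}^{4} ψ(u) cos(5*pi*u/4) du.
Split the integral at the breakpoints.
Directly, an antiderivative of (2) cos(5*pi*u/4) is 8*sin(5*pi*u/4)/(5*pi); evaluating from -4 to -2: ∫_{-4}^{-2} (2) cos(5*pi*u/4) du = (-8/(5*pi)) - (0) = -8/(5*pi).
Directly, an antiderivative of (-2) cos(5*pi*u/4) is -8*sin(5*pi*u/4)/(5*pi); evaluating from -2 to 2: ∫_{-2}^{2} (-2) cos(5*pi*u/4) du = (-8/(5*pi)) - (8/(5*pi)) = -16/(5*pi).
Directly, an antiderivative of (-3) cos(5*pi*u/4) is -12*sin(5*pi*u/4)/(5*pi); evaluating from 2 to 4: ∫_{2}^{4} (-3) cos(5*pi*u/4) du = (0) - (-12/(5*pi)) = 12/(5*pi).
Summing the pieces and multiplying by (1/4) gives a_5 = -3/(5*pi).

-3/(5*pi)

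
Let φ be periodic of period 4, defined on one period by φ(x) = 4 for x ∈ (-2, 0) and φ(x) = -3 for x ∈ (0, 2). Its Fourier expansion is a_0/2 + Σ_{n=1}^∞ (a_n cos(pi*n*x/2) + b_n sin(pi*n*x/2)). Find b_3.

-14/(3*pi)

b_3 = 1/2 ∫_{-2}^{2} φ(x) sin(3*pi*x/2) dx.
Split the integral at the breakpoints.
Directly, an antiderivative of (4) sin(3*pi*x/2) is -8*cos(3*pi*x/2)/(3*pi); evaluating from -2 to 0: ∫_{-2}^{0} (4) sin(3*pi*x/2) dx = (-8/(3*pi)) - (8/(3*pi)) = -16/(3*pi).
Directly, an antiderivative of (-3) sin(3*pi*x/2) is 2*cos(3*pi*x/2)/pi; evaluating from 0 to 2: ∫_{0}^{2} (-3) sin(3*pi*x/2) dx = (-2/pi) - (2/pi) = -4/pi.
Summing the pieces and multiplying by (1/2) gives b_3 = -14/(3*pi).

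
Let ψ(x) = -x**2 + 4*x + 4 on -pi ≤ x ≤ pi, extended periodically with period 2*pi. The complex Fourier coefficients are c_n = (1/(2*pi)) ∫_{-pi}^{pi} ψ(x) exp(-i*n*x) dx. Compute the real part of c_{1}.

2

Since ψ is real-valued, Re(c_{1}) = (1/(2*pi)) ∫_{-pi}^{pi} ψ(x) cos(x) dx = a_{1}/2.
Integrating by parts twice (tabular method), an antiderivative of (-x**2 + 4*x + 4) cos(x) is -x**2*sin(x) + 4*x*sin(x) - 2*x*cos(x) + 6*sin(x) + 4*cos(x); evaluating from -pi to pi: ∫_{-pi}^{pi} (-x**2 + 4*x + 4) cos(x) dx = (-4 + 2*pi) - (-2*pi - 4) = 4*pi.
Hence Re(c_{1}) = (1/(2*pi))·(4*pi) = 2.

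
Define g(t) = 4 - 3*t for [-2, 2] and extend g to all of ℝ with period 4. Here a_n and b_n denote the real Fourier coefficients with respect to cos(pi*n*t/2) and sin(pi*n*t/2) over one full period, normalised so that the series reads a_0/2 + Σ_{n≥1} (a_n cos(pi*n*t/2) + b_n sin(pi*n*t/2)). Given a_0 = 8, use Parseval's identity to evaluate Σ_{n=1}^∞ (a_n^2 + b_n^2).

Parseval: a_0^2/2 + Σ_{n≥1} (a_n^2+b_n^2) = 1/2 ∫_{-2}^{2} g(t)^2 dt = 56.
Subtract a_0^2/2 = 32: Σ (a_n^2+b_n^2) = 24.

24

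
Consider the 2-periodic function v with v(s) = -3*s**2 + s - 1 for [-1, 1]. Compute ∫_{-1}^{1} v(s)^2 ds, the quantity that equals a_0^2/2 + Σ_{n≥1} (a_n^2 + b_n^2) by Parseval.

∫_{-1}^{1} v(s)^2 ds = 154/15.

154/15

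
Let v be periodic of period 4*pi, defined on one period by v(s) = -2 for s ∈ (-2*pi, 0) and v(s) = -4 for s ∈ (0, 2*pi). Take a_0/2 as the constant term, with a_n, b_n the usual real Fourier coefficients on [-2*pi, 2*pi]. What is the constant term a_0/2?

a_0 = (1/(2*pi)) ∫_{-2*pi}^{2*pi} v(s) ds = (1/(2*pi)) · (-12*pi) = -6.
So the constant term a_0/2 = -3.

-3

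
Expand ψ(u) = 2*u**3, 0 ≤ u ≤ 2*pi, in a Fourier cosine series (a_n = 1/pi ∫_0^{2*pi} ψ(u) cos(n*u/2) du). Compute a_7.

a_7 = 1/pi ∫_0^{2*pi} (2*u**3) cos(7*u/2) du.
Integrating by parts three times (tabular method), an antiderivative of (2*u**3) cos(7*u/2) is 4*u**3*sin(7*u/2)/7 + 24*u**2*cos(7*u/2)/49 - 96*u*sin(7*u/2)/343 - 192*cos(7*u/2)/2401; evaluating from 0 to 2*pi: ∫_{0}^{2*pi} (2*u**3) cos(7*u/2) du = (192/2401 - 96*pi**2/49) - (-192/2401) = 384/2401 - 96*pi**2/49.
Hence a_7 = (1/pi)·(384/2401 - 96*pi**2/49) = 96*(4 - 49*pi**2)/(2401*pi).

96*(4 - 49*pi**2)/(2401*pi)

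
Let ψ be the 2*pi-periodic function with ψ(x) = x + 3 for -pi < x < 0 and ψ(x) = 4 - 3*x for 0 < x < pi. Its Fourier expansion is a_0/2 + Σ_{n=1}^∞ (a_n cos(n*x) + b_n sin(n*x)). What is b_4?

b_4 = 1/pi ∫_{-pi}^{pi} ψ(x) sin(4*x) dx.
Split the integral at the breakpoints.
Integrating by parts (boundary term plus one more integral), an antiderivative of (x + 3) sin(4*x) is -x*cos(4*x)/4 + sin(4*x)/16 - 3*cos(4*x)/4; evaluating from -pi to 0: ∫_{-pi}^{0} (x + 3) sin(4*x) dx = (-3/4) - (-3/4 + pi/4) = -pi/4.
Integrating by parts (boundary term plus one more integral), an antiderivative of (4 - 3*x) sin(4*x) is 3*x*cos(4*x)/4 - 3*sin(4*x)/16 - cos(4*x); evaluating from 0 to pi: ∫_{0}^{pi} (4 - 3*x) sin(4*x) dx = (-1 + 3*pi/4) - (-1) = 3*pi/4.
Summing the pieces and multiplying by (1/pi) gives b_4 = 1/2.

1/2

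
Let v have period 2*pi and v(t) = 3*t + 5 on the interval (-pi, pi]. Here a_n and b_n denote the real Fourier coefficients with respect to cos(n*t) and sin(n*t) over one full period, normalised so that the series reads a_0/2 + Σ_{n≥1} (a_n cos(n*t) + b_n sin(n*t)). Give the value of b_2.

b_2 = 1/pi ∫_{-pi}^{pi} v(t) sin(2*t) dt.
Integrating by parts (boundary term plus one more integral), an antiderivative of (3*t + 5) sin(2*t) is -3*t*cos(2*t)/2 + 3*sin(2*t)/4 - 5*cos(2*t)/2; evaluating from -pi to pi: ∫_{-pi}^{pi} (3*t + 5) sin(2*t) dt = (-3*pi/2 - 5/2) - (-5/2 + 3*pi/2) = -3*pi.
Hence b_2 = (1/pi)·(-3*pi) = -3.

-3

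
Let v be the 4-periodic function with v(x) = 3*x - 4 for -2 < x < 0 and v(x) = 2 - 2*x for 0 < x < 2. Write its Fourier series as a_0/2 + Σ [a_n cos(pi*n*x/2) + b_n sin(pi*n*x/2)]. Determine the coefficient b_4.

b_4 = 1/2 ∫_{-2}^{2} v(x) sin(2*pi*x) dx.
Split the integral at the breakpoints.
Integrating by parts (boundary term plus one more integral), an antiderivative of (3*x - 4) sin(2*pi*x) is -3*x*cos(2*pi*x)/(2*pi) + 3*sin(2*pi*x)/(4*pi**2) + 2*cos(2*pi*x)/pi; evaluating from -2 to 0: ∫_{-2}^{0} (3*x - 4) sin(2*pi*x) dx = (2/pi) - (5/pi) = -3/pi.
Integrating by parts (boundary term plus one more integral), an antiderivative of (2 - 2*x) sin(2*pi*x) is x*cos(2*pi*x)/pi - sin(2*pi*x)/(2*pi**2) - cos(2*pi*x)/pi; evaluating from 0 to 2: ∫_{0}^{2} (2 - 2*x) sin(2*pi*x) dx = (1/pi) - (-1/pi) = 2/pi.
Summing the pieces and multiplying by (1/2) gives b_4 = -1/(2*pi).

-1/(2*pi)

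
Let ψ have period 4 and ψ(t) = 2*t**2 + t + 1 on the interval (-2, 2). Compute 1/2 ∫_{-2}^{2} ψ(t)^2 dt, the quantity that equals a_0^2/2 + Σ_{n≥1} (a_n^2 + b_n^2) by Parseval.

614/15

1/2 ∫_{-2}^{2} ψ(t)^2 dt = 1/2 · (1228/15) = 614/15.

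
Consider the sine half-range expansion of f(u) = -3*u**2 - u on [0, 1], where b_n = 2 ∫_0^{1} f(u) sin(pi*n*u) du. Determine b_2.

4/pi

b_2 = 2 ∫_0^{1} (-3*u**2 - u) sin(2*pi*u) du.
Integrating by parts twice (tabular method), an antiderivative of (-3*u**2 - u) sin(2*pi*u) is 3*u**2*cos(2*pi*u)/(2*pi) - 3*u*sin(2*pi*u)/(2*pi**2) + u*cos(2*pi*u)/(2*pi) - sin(2*pi*u)/(4*pi**2) - 3*cos(2*pi*u)/(4*pi**3); evaluating from 0 to 1: ∫_{0}^{1} (-3*u**2 - u) sin(2*pi*u) du = (-3/(4*pi**3) + 2/pi) - (-3/(4*pi**3)) = 2/pi.
Hence b_2 = 2·(2/pi) = 4/pi.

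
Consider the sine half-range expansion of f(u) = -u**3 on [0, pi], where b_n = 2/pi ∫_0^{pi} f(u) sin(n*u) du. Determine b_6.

-1/18 + pi**2/3

b_6 = 2/pi ∫_0^{pi} (-u**3) sin(6*u) du.
Integrating by parts three times (tabular method), an antiderivative of (-u**3) sin(6*u) is u**3*cos(6*u)/6 - u**2*sin(6*u)/12 - u*cos(6*u)/36 + sin(6*u)/216; evaluating from 0 to pi: ∫_{0}^{pi} (-u**3) sin(6*u) du = (-pi/36 + pi**3/6) - (0) = -pi/36 + pi**3/6.
Hence b_6 = (2/pi)·(-pi/36 + pi**3/6) = -1/18 + pi**2/3.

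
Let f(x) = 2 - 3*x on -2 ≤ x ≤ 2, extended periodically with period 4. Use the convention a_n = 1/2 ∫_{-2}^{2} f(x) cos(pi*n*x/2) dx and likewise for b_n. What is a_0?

a_0 = 1/2 ∫_{-2}^{2} f(x) dx = 1/2 · (8) = 4.

4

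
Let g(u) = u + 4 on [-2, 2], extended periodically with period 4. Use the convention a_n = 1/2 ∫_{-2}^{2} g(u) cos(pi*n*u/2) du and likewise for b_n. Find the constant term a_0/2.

a_0 = 1/2 ∫_{-2}^{2} g(u) du = 1/2 · (16) = 8.
So the constant term a_0/2 = 4.

4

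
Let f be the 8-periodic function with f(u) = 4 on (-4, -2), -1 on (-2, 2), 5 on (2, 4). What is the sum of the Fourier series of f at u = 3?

5

f is continuous at u = 3 with value 5, so the series converges to 5 there.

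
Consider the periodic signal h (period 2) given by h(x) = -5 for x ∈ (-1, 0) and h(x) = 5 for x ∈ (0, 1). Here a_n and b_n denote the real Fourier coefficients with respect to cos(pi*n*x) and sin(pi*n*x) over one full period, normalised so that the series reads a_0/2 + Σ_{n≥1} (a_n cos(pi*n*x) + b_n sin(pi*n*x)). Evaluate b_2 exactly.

b_2 = ∫_{-1}^{1} h(x) sin(2*pi*x) dx.
h is odd and sin(2*pi*x) is odd, so the integrand is even and b_2 = 2 ∫_0^{1} h(x) sin(2*pi*x) dx.
Directly, an antiderivative of (5) sin(2*pi*x) is -5*cos(2*pi*x)/(2*pi); evaluating from 0 to 1: ∫_{0}^{1} (5) sin(2*pi*x) dx = (-5/(2*pi)) - (-5/(2*pi)) = 0.
Hence b_2 = 2·(0) = 0.

0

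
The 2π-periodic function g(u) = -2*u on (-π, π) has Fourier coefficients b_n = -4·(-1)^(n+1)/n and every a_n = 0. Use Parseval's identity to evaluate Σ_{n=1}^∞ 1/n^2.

Parseval: Σ b_n^2 = (1/π) ∫_{-π}^{π} g(u)^2 du = 8*pi**2/3.
Σ b_n^2 = Σ 16/n^2, so Σ 1/n^2 = (8*pi**2/3)/16 = pi**2/6.

pi**2/6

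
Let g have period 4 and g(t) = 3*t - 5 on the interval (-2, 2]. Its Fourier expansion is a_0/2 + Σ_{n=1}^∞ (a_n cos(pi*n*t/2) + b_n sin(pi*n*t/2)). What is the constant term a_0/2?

-5

a_0 = 1/2 ∫_{-2}^{2} g(t) dt = 1/2 · (-20) = -10.
So the constant term a_0/2 = -5.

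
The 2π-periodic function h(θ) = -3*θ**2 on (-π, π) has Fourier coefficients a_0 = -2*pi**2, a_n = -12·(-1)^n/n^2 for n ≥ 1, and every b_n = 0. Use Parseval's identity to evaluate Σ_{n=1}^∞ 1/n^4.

pi**4/90

Parseval: a_0^2/2 + Σ a_n^2 = (1/π) ∫_{-π}^{π} h(θ)^2 dθ = 18*pi**4/5.
Subtract a_0^2/2 = 2*pi**4: Σ a_n^2 = 8*pi**4/5.
Since a_n^2 = 144/n^4, Σ 1/n^4 = pi**4/90.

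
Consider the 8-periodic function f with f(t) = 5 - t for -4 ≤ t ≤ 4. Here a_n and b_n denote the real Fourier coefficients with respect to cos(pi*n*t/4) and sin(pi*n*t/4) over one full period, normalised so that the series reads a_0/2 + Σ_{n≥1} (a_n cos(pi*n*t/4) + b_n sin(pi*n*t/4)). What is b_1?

b_1 = 1/4 ∫_{-4}^{4} f(t) sin(pi*t/4) dt.
Integrating by parts (boundary term plus one more integral), an antiderivative of (5 - t) sin(pi*t/4) is 4*t*cos(pi*t/4)/pi - 16*sin(pi*t/4)/pi**2 - 20*cos(pi*t/4)/pi; evaluating from -4 to 4: ∫_{-4}^{4} (5 - t) sin(pi*t/4) dt = (4/pi) - (36/pi) = -32/pi.
Hence b_1 = (1/4)·(-32/pi) = -8/pi.

-8/pi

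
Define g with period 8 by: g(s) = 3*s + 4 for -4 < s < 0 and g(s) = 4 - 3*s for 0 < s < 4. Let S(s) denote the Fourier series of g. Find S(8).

s = 8 differs from s = 0 by 1 full period(s), and the series is 8-periodic.
g is continuous at s = 0 with value 4, so the series converges to 4 there.

4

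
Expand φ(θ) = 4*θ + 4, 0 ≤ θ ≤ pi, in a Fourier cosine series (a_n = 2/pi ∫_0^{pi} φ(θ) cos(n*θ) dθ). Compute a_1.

-16/pi

a_1 = 2/pi ∫_0^{pi} (4*θ + 4) cos(θ) dθ.
Integrating by parts (boundary term plus one more integral), an antiderivative of (4*θ + 4) cos(θ) is 4*θ*sin(θ) + 4*sin(θ) + 4*cos(θ); evaluating from 0 to pi: ∫_{0}^{pi} (4*θ + 4) cos(θ) dθ = (-4) - (4) = -8.
Hence a_1 = (2/pi)·(-8) = -16/pi.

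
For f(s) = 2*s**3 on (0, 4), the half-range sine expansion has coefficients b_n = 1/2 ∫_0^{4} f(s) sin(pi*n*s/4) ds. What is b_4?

b_4 = 1/2 ∫_0^{4} (2*s**3) sin(pi*s) ds.
Integrating by parts three times (tabular method), an antiderivative of (2*s**3) sin(pi*s) is -2*s**3*cos(pi*s)/pi + 6*s**2*sin(pi*s)/pi**2 + 12*s*cos(pi*s)/pi**3 - 12*sin(pi*s)/pi**4; evaluating from 0 to 4: ∫_{0}^{4} (2*s**3) sin(pi*s) ds = (-128/pi + 48/pi**3) - (0) = -128/pi + 48/pi**3.
Hence b_4 = (1/2)·(-128/pi + 48/pi**3) = -64/pi + 24/pi**3.

-64/pi + 24/pi**3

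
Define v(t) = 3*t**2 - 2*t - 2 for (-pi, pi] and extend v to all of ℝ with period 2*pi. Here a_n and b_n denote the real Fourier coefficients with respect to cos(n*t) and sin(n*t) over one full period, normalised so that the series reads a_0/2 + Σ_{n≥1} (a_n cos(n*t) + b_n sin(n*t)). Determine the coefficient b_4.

1

b_4 = 1/pi ∫_{-pi}^{pi} v(t) sin(4*t) dt.
Integrating by parts twice (tabular method), an antiderivative of (3*t**2 - 2*t - 2) sin(4*t) is -3*t**2*cos(4*t)/4 + 3*t*sin(4*t)/8 + t*cos(4*t)/2 - sin(4*t)/8 + 19*cos(4*t)/32; evaluating from -pi to pi: ∫_{-pi}^{pi} (3*t**2 - 2*t - 2) sin(4*t) dt = (-3*pi**2/4 + 19/32 + pi/2) - (-3*pi**2/4 - pi/2 + 19/32) = pi.
Hence b_4 = (1/pi)·(pi) = 1.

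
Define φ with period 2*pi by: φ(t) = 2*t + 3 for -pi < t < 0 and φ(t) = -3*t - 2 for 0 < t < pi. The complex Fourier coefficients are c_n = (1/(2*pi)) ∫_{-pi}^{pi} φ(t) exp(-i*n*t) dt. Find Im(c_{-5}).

(-10 - pi)/(10*pi)

Since φ is real-valued, Im(c_{-5}) = -(1/(2*pi)) ∫_{-pi}^{pi} φ(t) sin(-5*t) dt = b_{5}/2.
Split the integral at the breakpoints.
Integrating by parts (boundary term plus one more integral), an antiderivative of (2*t + 3) sin(-5*t) is 2*t*cos(5*t)/5 - 2*sin(5*t)/25 + 3*cos(5*t)/5; evaluating from -pi to 0: ∫_{-pi}^{0} (2*t + 3) sin(-5*t) dt = (3/5) - (-3/5 + 2*pi/5) = 6/5 - 2*pi/5.
Integrating by parts (boundary term plus one more integral), an antiderivative of (-3*t - 2) sin(-5*t) is -3*t*cos(5*t)/5 + 3*sin(5*t)/25 - 2*cos(5*t)/5; evaluating from 0 to pi: ∫_{0}^{pi} (-3*t - 2) sin(-5*t) dt = (2/5 + 3*pi/5) - (-2/5) = 4/5 + 3*pi/5.
So ∫_{-pi}^{pi} φ(t) sin(-5*t) dt = pi/5 + 2.
Hence Im(c_{-5}) = (-1/(2*pi))·(pi/5 + 2) = (-10 - pi)/(10*pi).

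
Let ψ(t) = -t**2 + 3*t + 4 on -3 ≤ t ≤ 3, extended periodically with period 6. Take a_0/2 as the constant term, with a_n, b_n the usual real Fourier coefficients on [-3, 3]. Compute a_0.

a_0 = 1/3 ∫_{-3}^{3} ψ(t) dt = 1/3 · (6) = 2.

2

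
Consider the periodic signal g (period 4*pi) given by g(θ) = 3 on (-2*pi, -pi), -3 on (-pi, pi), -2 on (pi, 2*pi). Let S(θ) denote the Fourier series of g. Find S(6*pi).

1/2

θ = 6*pi differs from θ = 2*pi by 1 full period(s), and the series is 4*pi-periodic.
At θ = 2*pi the one-sided limits are g(2*pi^-) = -2 and g(2*pi^+) = 3.
By Dirichlet's theorem the series converges to their average, [(-2) + (3)]/2 = 1/2.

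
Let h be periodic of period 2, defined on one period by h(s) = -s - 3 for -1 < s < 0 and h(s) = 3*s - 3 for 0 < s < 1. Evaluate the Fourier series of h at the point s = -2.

s = -2 differs from s = 0 by -1 full period(s), and the series is 2-periodic.
h is continuous at s = 0 with value -3, so the series converges to -3 there.

-3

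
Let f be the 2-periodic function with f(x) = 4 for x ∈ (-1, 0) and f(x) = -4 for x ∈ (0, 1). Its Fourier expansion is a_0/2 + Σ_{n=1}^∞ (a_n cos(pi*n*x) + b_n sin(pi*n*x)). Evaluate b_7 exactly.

-16/(7*pi)

b_7 = ∫_{-1}^{1} f(x) sin(7*pi*x) dx.
f is odd and sin(7*pi*x) is odd, so the integrand is even and b_7 = 2 ∫_0^{1} f(x) sin(7*pi*x) dx.
Directly, an antiderivative of (-4) sin(7*pi*x) is 4*cos(7*pi*x)/(7*pi); evaluating from 0 to 1: ∫_{0}^{1} (-4) sin(7*pi*x) dx = (-4/(7*pi)) - (4/(7*pi)) = -8/(7*pi).
Hence b_7 = 2·(-8/(7*pi)) = -16/(7*pi).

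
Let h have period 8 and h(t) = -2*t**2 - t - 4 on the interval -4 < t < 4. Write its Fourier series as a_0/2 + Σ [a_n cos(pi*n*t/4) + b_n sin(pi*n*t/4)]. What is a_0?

-88/3

a_0 = 1/4 ∫_{-4}^{4} h(t) dt = 1/4 · (-352/3) = -88/3.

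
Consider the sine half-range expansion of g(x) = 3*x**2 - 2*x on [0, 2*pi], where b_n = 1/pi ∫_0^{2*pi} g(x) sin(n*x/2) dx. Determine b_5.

b_5 = 1/pi ∫_0^{2*pi} (3*x**2 - 2*x) sin(5*x/2) dx.
Integrating by parts twice (tabular method), an antiderivative of (3*x**2 - 2*x) sin(5*x/2) is -6*x**2*cos(5*x/2)/5 + 24*x*sin(5*x/2)/25 + 4*x*cos(5*x/2)/5 - 8*sin(5*x/2)/25 + 48*cos(5*x/2)/125; evaluating from 0 to 2*pi: ∫_{0}^{2*pi} (3*x**2 - 2*x) sin(5*x/2) dx = (-8*pi/5 - 48/125 + 24*pi**2/5) - (48/125) = -8*pi/5 - 96/125 + 24*pi**2/5.
Hence b_5 = (1/pi)·(-8*pi/5 - 96/125 + 24*pi**2/5) = 8*(-25*pi - 12 + 75*pi**2)/(125*pi).

8*(-25*pi - 12 + 75*pi**2)/(125*pi)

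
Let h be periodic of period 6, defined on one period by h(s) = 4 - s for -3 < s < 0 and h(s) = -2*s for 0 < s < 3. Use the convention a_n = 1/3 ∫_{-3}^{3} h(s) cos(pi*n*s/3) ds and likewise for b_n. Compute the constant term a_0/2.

a_0 = 1/3 ∫_{-3}^{3} h(s) ds = 1/3 · (15/2) = 5/2.
So the constant term a_0/2 = 5/4.

5/4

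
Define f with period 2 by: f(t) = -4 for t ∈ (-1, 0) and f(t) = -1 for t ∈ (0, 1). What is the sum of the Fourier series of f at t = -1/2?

f is continuous at t = -1/2 with value -4, so the series converges to -4 there.

-4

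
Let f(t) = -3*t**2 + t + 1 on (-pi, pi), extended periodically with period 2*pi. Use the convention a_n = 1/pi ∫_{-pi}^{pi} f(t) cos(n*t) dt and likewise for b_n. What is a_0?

2 - 2*pi**2

a_0 = 1/pi ∫_{-pi}^{pi} f(t) dt = 1/pi · (2*pi*(1 - pi**2)) = 2 - 2*pi**2.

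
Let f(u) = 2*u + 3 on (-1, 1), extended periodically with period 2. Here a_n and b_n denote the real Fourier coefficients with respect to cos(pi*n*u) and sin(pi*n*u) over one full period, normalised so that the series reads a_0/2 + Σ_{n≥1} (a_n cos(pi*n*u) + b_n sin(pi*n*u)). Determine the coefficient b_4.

b_4 = ∫_{-1}^{1} f(u) sin(4*pi*u) du.
Integrating by parts (boundary term plus one more integral), an antiderivative of (2*u + 3) sin(4*pi*u) is -u*cos(4*pi*u)/(2*pi) + sin(4*pi*u)/(8*pi**2) - 3*cos(4*pi*u)/(4*pi); evaluating from -1 to 1: ∫_{-1}^{1} (2*u + 3) sin(4*pi*u) du = (-5/(4*pi)) - (-1/(4*pi)) = -1/pi.
Hence b_4 = -1/pi.

-1/pi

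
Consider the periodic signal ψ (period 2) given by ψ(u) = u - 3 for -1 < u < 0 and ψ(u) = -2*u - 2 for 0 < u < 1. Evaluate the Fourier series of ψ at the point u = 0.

-5/2

At u = 0 the one-sided limits are ψ(0^-) = -3 and ψ(0^+) = -2.
By Dirichlet's theorem the series converges to their average, [(-3) + (-2)]/2 = -5/2.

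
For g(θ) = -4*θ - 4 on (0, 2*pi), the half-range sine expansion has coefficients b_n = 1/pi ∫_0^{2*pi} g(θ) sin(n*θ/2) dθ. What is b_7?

16*(-pi - 1)/(7*pi)

b_7 = 1/pi ∫_0^{2*pi} (-4*θ - 4) sin(7*θ/2) dθ.
Integrating by parts (boundary term plus one more integral), an antiderivative of (-4*θ - 4) sin(7*θ/2) is 8*θ*cos(7*θ/2)/7 - 16*sin(7*θ/2)/49 + 8*cos(7*θ/2)/7; evaluating from 0 to 2*pi: ∫_{0}^{2*pi} (-4*θ - 4) sin(7*θ/2) dθ = (-16*pi/7 - 8/7) - (8/7) = -16*pi/7 - 16/7.
Hence b_7 = (1/pi)·(-16*pi/7 - 16/7) = 16*(-pi - 1)/(7*pi).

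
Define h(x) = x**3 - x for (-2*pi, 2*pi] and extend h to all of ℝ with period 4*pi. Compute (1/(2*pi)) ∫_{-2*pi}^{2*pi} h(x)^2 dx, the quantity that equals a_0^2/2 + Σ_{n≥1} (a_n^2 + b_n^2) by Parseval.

8*pi**2*(-168*pi**2 + 35 + 240*pi**4)/105

(1/(2*pi)) ∫_{-2*pi}^{2*pi} h(x)^2 dx = (1/(2*pi)) · (16*pi**3*(-168*pi**2 + 35 + 240*pi**4)/105) = 8*pi**2*(-168*pi**2 + 35 + 240*pi**4)/105.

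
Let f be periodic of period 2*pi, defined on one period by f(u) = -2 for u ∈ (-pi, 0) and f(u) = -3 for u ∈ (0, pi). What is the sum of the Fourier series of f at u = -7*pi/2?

u = -7*pi/2 differs from u = pi/2 by -2 full period(s), and the series is 2*pi-periodic.
f is continuous at u = pi/2 with value -3, so the series converges to -3 there.

-3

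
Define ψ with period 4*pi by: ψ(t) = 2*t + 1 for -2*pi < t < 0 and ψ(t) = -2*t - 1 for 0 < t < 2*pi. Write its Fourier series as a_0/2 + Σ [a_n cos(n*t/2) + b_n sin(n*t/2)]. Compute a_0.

a_0 = (1/(2*pi)) ∫_{-2*pi}^{2*pi} ψ(t) dt = (1/(2*pi)) · (-8*pi**2) = -4*pi.

-4*pi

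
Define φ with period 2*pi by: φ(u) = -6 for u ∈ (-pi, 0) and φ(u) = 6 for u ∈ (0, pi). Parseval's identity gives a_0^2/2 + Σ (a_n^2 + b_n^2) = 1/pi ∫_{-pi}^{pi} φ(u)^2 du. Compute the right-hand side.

72

1/pi ∫_{-pi}^{pi} φ(u)^2 du = 1/pi · (72*pi) = 72.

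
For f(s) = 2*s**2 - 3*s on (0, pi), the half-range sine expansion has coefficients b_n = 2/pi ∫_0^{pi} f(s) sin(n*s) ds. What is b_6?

b_6 = 2/pi ∫_0^{pi} (2*s**2 - 3*s) sin(6*s) ds.
Integrating by parts twice (tabular method), an antiderivative of (2*s**2 - 3*s) sin(6*s) is -s**2*cos(6*s)/3 + s*sin(6*s)/9 + s*cos(6*s)/2 - sin(6*s)/12 + cos(6*s)/54; evaluating from 0 to pi: ∫_{0}^{pi} (2*s**2 - 3*s) sin(6*s) ds = (-pi**2/3 + 1/54 + pi/2) - (1/54) = pi*(3 - 2*pi)/6.
Hence b_6 = (2/pi)·(pi*(3 - 2*pi)/6) = 1 - 2*pi/3.

1 - 2*pi/3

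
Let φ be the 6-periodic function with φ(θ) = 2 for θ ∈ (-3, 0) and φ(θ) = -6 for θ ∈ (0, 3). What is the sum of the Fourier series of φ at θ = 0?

-2

At θ = 0 the one-sided limits are φ(0^-) = 2 and φ(0^+) = -6.
By Dirichlet's theorem the series converges to their average, [(2) + (-6)]/2 = -2.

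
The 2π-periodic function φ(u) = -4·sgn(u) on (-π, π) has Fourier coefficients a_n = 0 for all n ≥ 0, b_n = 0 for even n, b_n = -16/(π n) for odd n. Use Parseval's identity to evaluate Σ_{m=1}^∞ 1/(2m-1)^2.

pi**2/8

Parseval: Σ b_n^2 = (1/π) ∫_{-π}^{π} φ(u)^2 du = 32.
Only odd n contribute, with b_n^2 = 256/(π^2 n^2), so Σ_{m≥1} 1/(2m-1)^2 = π^2·(32)/256 = pi**2/8.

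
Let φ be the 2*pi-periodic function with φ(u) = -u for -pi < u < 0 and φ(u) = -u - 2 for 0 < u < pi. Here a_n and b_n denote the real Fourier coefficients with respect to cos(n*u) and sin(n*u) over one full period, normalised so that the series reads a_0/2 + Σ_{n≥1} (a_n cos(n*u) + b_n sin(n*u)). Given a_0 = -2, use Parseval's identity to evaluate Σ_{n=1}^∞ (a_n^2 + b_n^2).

2 + 2*pi + 2*pi**2/3

Parseval: a_0^2/2 + Σ_{n≥1} (a_n^2+b_n^2) = 1/pi ∫_{-pi}^{pi} φ(u)^2 du = 4 + 2*pi + 2*pi**2/3.
Subtract a_0^2/2 = 2: Σ (a_n^2+b_n^2) = 2 + 2*pi + 2*pi**2/3.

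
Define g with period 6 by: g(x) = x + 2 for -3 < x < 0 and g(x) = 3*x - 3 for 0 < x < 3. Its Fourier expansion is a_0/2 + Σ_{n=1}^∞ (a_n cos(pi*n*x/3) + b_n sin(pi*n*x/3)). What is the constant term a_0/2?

a_0 = 1/3 ∫_{-3}^{3} g(x) dx = 1/3 · (6) = 2.
So the constant term a_0/2 = 1.

1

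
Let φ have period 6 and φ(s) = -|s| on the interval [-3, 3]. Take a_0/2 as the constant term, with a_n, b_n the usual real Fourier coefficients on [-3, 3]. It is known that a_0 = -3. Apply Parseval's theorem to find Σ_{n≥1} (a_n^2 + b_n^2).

Parseval: a_0^2/2 + Σ_{n≥1} (a_n^2+b_n^2) = 1/3 ∫_{-3}^{3} φ(s)^2 ds = 6.
Subtract a_0^2/2 = 9/2: Σ (a_n^2+b_n^2) = 3/2.

3/2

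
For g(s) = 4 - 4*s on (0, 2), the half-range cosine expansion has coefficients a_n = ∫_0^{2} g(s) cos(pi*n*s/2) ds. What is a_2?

0

a_2 = ∫_0^{2} (4 - 4*s) cos(pi*s) ds.
Integrating by parts (boundary term plus one more integral), an antiderivative of (4 - 4*s) cos(pi*s) is -4*s*sin(pi*s)/pi + 4*sin(pi*s)/pi - 4*cos(pi*s)/pi**2; evaluating from 0 to 2: ∫_{0}^{2} (4 - 4*s) cos(pi*s) ds = (-4/pi**2) - (-4/pi**2) = 0.
Hence a_2 = 0.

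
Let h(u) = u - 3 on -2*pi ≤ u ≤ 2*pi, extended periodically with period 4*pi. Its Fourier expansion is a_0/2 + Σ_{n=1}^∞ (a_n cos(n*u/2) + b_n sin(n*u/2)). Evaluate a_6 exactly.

0

a_6 = (1/(2*pi)) ∫_{-2*pi}^{2*pi} h(u) cos(3*u) du.
Integrating by parts (boundary term plus one more integral), an antiderivative of (u - 3) cos(3*u) is u*sin(3*u)/3 - sin(3*u) + cos(3*u)/9; evaluating from -2*pi to 2*pi: ∫_{-2*pi}^{2*pi} (u - 3) cos(3*u) du = (1/9) - (1/9) = 0.
Hence a_6 = (1/(2*pi))·(0) = 0.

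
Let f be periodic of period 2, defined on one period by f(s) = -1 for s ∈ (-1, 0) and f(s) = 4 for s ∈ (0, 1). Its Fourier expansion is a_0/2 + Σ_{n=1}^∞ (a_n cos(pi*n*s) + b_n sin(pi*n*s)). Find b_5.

2/pi

b_5 = ∫_{-1}^{1} f(s) sin(5*pi*s) ds.
Split the integral at the breakpoints.
Directly, an antiderivative of (-1) sin(5*pi*s) is cos(5*pi*s)/(5*pi); evaluating from -1 to 0: ∫_{-1}^{0} (-1) sin(5*pi*s) ds = (1/(5*pi)) - (-1/(5*pi)) = 2/(5*pi).
Directly, an antiderivative of (4) sin(5*pi*s) is -4*cos(5*pi*s)/(5*pi); evaluating from 0 to 1: ∫_{0}^{1} (4) sin(5*pi*s) ds = (4/(5*pi)) - (-4/(5*pi)) = 8/(5*pi).
Summing the pieces gives b_5 = 2/pi.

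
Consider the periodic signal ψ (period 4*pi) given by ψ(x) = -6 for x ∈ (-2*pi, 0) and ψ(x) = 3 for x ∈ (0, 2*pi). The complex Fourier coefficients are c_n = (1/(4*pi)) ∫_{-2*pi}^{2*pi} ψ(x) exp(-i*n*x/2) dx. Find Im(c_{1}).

-9/pi

Since ψ is real-valued, Im(c_{1}) = -(1/(4*pi)) ∫_{-2*pi}^{2*pi} ψ(x) sin(x/2) dx = -b_{1}/2.
Split the integral at the breakpoints.
Directly, an antiderivative of (-6) sin(x/2) is 12*cos(x/2); evaluating from -2*pi to 0: ∫_{-2*pi}^{0} (-6) sin(x/2) dx = (12) - (-12) = 24.
Directly, an antiderivative of (3) sin(x/2) is -6*cos(x/2); evaluating from 0 to 2*pi: ∫_{0}^{2*pi} (3) sin(x/2) dx = (6) - (-6) = 12.
So ∫_{-2*pi}^{2*pi} ψ(x) sin(x/2) dx = 36.
Hence Im(c_{1}) = (-1/(4*pi))·(36) = -9/pi.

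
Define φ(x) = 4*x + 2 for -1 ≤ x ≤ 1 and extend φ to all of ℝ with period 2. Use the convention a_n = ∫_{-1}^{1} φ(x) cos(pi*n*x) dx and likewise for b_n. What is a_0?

4

a_0 = ∫_{-1}^{1} φ(x) dx = 4.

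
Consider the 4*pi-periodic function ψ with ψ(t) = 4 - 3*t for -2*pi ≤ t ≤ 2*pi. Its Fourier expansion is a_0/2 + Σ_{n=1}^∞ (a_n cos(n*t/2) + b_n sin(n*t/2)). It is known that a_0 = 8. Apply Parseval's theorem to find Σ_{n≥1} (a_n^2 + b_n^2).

24*pi**2

Parseval: a_0^2/2 + Σ_{n≥1} (a_n^2+b_n^2) = (1/(2*pi)) ∫_{-2*pi}^{2*pi} ψ(t)^2 dt = 32 + 24*pi**2.
Subtract a_0^2/2 = 32: Σ (a_n^2+b_n^2) = 24*pi**2.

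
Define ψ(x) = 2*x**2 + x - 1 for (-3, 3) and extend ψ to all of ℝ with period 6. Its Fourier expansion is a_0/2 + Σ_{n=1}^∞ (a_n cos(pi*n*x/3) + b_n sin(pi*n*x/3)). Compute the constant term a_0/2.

a_0 = 1/3 ∫_{-3}^{3} ψ(x) dx = 1/3 · (30) = 10.
So the constant term a_0/2 = 5.

5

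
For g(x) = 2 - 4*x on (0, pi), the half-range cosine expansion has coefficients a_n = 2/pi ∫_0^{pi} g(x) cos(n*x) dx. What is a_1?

16/pi

a_1 = 2/pi ∫_0^{pi} (2 - 4*x) cos(x) dx.
Integrating by parts (boundary term plus one more integral), an antiderivative of (2 - 4*x) cos(x) is -4*x*sin(x) + 2*sin(x) - 4*cos(x); evaluating from 0 to pi: ∫_{0}^{pi} (2 - 4*x) cos(x) dx = (4) - (-4) = 8.
Hence a_1 = (2/pi)·(8) = 16/pi.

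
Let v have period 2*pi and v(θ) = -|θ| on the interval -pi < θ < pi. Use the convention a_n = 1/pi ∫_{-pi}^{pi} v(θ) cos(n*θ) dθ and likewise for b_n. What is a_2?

a_2 = 1/pi ∫_{-pi}^{pi} v(θ) cos(2*θ) dθ.
v is even and cos(2*θ) is even, so the integrand is even and a_2 = 2/pi ∫_0^{pi} v(θ) cos(2*θ) dθ.
Integrating by parts (boundary term plus one more integral), an antiderivative of (-θ) cos(2*θ) is -θ*sin(2*θ)/2 - cos(2*θ)/4; evaluating from 0 to pi: ∫_{0}^{pi} (-θ) cos(2*θ) dθ = (-1/4) - (-1/4) = 0.
Hence a_2 = (2/pi)·(0) = 0.

0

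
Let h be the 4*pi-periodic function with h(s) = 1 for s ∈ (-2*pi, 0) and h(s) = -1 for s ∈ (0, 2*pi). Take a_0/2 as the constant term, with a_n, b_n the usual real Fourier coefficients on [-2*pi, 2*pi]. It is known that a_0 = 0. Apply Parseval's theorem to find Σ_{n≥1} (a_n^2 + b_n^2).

2

Parseval: a_0^2/2 + Σ_{n≥1} (a_n^2+b_n^2) = (1/(2*pi)) ∫_{-2*pi}^{2*pi} h(s)^2 ds = 2.
Subtract a_0^2/2 = 0: Σ (a_n^2+b_n^2) = 2.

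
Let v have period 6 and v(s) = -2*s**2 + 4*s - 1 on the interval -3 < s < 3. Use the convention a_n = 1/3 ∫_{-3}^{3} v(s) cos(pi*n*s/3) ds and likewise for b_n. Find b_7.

24/(7*pi)

b_7 = 1/3 ∫_{-3}^{3} v(s) sin(7*pi*s/3) ds.
Integrating by parts twice (tabular method), an antiderivative of (-2*s**2 + 4*s - 1) sin(7*pi*s/3) is 6*s**2*cos(7*pi*s/3)/(7*pi) - 36*s*sin(7*pi*s/3)/(49*pi**2) - 12*s*cos(7*pi*s/3)/(7*pi) + 36*sin(7*pi*s/3)/(49*pi**2) - 108*cos(7*pi*s/3)/(343*pi**3) + 3*cos(7*pi*s/3)/(7*pi); evaluating from -3 to 3: ∫_{-3}^{3} (-2*s**2 + 4*s - 1) sin(7*pi*s/3) ds = (-3/pi + 108/(343*pi**3)) - (3*(36 - 1519*pi**2)/(343*pi**3)) = 72/(7*pi).
Hence b_7 = (1/3)·(72/(7*pi)) = 24/(7*pi).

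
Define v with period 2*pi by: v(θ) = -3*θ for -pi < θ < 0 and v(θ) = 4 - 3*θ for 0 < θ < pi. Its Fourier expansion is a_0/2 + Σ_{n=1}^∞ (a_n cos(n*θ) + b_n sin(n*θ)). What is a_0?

4

a_0 = 1/pi ∫_{-pi}^{pi} v(θ) dθ = 1/pi · (4*pi) = 4.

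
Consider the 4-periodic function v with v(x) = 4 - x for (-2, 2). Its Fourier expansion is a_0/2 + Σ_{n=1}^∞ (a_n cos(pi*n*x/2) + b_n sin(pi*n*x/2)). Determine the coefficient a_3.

0

a_3 = 1/2 ∫_{-2}^{2} v(x) cos(3*pi*x/2) dx.
Integrating by parts (boundary term plus one more integral), an antiderivative of (4 - x) cos(3*pi*x/2) is -2*x*sin(3*pi*x/2)/(3*pi) + 8*sin(3*pi*x/2)/(3*pi) - 4*cos(3*pi*x/2)/(9*pi**2); evaluating from -2 to 2: ∫_{-2}^{2} (4 - x) cos(3*pi*x/2) dx = (4/(9*pi**2)) - (4/(9*pi**2)) = 0.
Hence a_3 = (1/2)·(0) = 0.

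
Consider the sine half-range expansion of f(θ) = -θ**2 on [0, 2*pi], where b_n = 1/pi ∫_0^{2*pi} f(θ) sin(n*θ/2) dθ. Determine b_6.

4*pi/3

b_6 = 1/pi ∫_0^{2*pi} (-θ**2) sin(3*θ) dθ.
Integrating by parts twice (tabular method), an antiderivative of (-θ**2) sin(3*θ) is θ**2*cos(3*θ)/3 - 2*θ*sin(3*θ)/9 - 2*cos(3*θ)/27; evaluating from 0 to 2*pi: ∫_{0}^{2*pi} (-θ**2) sin(3*θ) dθ = (-2/27 + 4*pi**2/3) - (-2/27) = 4*pi**2/3.
Hence b_6 = (1/pi)·(4*pi**2/3) = 4*pi/3.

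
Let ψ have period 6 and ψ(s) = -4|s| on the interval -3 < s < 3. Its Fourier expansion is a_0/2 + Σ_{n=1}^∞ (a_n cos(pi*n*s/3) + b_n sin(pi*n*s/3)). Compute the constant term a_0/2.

a_0 = 1/3 ∫_{-3}^{3} ψ(s) ds = 1/3 · (-36) = -12.
So the constant term a_0/2 = -6.

-6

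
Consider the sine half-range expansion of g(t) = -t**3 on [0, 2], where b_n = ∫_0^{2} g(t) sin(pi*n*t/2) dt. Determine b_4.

-3/(2*pi**3) + 4/pi

b_4 = ∫_0^{2} (-t**3) sin(2*pi*t) dt.
Integrating by parts three times (tabular method), an antiderivative of (-t**3) sin(2*pi*t) is t**3*cos(2*pi*t)/(2*pi) - 3*t**2*sin(2*pi*t)/(4*pi**2) - 3*t*cos(2*pi*t)/(4*pi**3) + 3*sin(2*pi*t)/(8*pi**4); evaluating from 0 to 2: ∫_{0}^{2} (-t**3) sin(2*pi*t) dt = (-3/(2*pi**3) + 4/pi) - (0) = -3/(2*pi**3) + 4/pi.
Hence b_4 = -3/(2*pi**3) + 4/pi.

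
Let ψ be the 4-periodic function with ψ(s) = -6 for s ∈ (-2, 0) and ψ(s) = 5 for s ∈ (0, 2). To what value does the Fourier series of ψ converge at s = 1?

5

ψ is continuous at s = 1 with value 5, so the series converges to 5 there.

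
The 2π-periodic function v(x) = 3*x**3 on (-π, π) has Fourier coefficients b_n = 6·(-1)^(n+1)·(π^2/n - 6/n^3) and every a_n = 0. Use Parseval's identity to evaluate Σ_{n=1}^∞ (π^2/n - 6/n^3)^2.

Parseval: Σ b_n^2 = (1/π) ∫_{-π}^{π} v(x)^2 dx = 18*pi**6/7.
b_n^2 = 36·(π^2/n - 6/n^3)^2, so the sum equals (18*pi**6/7)/36 = pi**6/14.

pi**6/14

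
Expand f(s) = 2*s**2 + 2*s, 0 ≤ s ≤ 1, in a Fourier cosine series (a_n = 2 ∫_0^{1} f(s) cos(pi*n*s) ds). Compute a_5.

a_5 = 2 ∫_0^{1} (2*s**2 + 2*s) cos(5*pi*s) ds.
Integrating by parts twice (tabular method), an antiderivative of (2*s**2 + 2*s) cos(5*pi*s) is 2*s**2*sin(5*pi*s)/(5*pi) + 2*s*sin(5*pi*s)/(5*pi) + 4*s*cos(5*pi*s)/(25*pi**2) - 4*sin(5*pi*s)/(125*pi**3) + 2*cos(5*pi*s)/(25*pi**2); evaluating from 0 to 1: ∫_{0}^{1} (2*s**2 + 2*s) cos(5*pi*s) ds = (-6/(25*pi**2)) - (2/(25*pi**2)) = -8/(25*pi**2).
Hence a_5 = 2·(-8/(25*pi**2)) = -16/(25*pi**2).

-16/(25*pi**2)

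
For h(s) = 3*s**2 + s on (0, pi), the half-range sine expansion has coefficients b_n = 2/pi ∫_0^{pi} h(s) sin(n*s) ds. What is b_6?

b_6 = 2/pi ∫_0^{pi} (3*s**2 + s) sin(6*s) ds.
Integrating by parts twice (tabular method), an antiderivative of (3*s**2 + s) sin(6*s) is -s**2*cos(6*s)/2 + s*sin(6*s)/6 - s*cos(6*s)/6 + sin(6*s)/36 + cos(6*s)/36; evaluating from 0 to pi: ∫_{0}^{pi} (3*s**2 + s) sin(6*s) ds = (-pi**2/2 - pi/6 + 1/36) - (1/36) = -pi*(1 + 3*pi)/6.
Hence b_6 = (2/pi)·(-pi*(1 + 3*pi)/6) = -pi - 1/3.

-pi - 1/3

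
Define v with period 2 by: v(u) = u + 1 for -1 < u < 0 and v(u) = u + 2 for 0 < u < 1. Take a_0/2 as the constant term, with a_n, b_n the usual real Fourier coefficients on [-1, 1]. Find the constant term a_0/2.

a_0 = ∫_{-1}^{1} v(u) du = 3.
So the constant term a_0/2 = 3/2.

3/2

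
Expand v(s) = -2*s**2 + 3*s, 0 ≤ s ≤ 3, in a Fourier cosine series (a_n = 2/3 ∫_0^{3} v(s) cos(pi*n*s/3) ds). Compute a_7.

36/(49*pi**2)

a_7 = 2/3 ∫_0^{3} (-2*s**2 + 3*s) cos(7*pi*s/3) ds.
Integrating by parts twice (tabular method), an antiderivative of (-2*s**2 + 3*s) cos(7*pi*s/3) is -6*s**2*sin(7*pi*s/3)/(7*pi) + 9*s*sin(7*pi*s/3)/(7*pi) - 36*s*cos(7*pi*s/3)/(49*pi**2) + 108*sin(7*pi*s/3)/(343*pi**3) + 27*cos(7*pi*s/3)/(49*pi**2); evaluating from 0 to 3: ∫_{0}^{3} (-2*s**2 + 3*s) cos(7*pi*s/3) ds = (81/(49*pi**2)) - (27/(49*pi**2)) = 54/(49*pi**2).
Hence a_7 = (2/3)·(54/(49*pi**2)) = 36/(49*pi**2).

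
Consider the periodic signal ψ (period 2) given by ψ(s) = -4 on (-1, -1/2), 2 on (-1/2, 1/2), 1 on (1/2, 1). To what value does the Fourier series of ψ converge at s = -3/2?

3/2

s = -3/2 differs from s = 1/2 by -1 full period(s), and the series is 2-periodic.
At s = 1/2 the one-sided limits are ψ(1/2^-) = 2 and ψ(1/2^+) = 1.
By Dirichlet's theorem the series converges to their average, [(2) + (1)]/2 = 3/2.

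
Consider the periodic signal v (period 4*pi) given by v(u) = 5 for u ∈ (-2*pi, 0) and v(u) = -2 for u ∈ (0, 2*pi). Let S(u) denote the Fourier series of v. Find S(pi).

v is continuous at u = pi with value -2, so the series converges to -2 there.

-2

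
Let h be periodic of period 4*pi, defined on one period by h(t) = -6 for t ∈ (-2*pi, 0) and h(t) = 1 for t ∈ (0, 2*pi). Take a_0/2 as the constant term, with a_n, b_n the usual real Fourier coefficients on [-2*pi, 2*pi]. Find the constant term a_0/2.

a_0 = (1/(2*pi)) ∫_{-2*pi}^{2*pi} h(t) dt = (1/(2*pi)) · (-10*pi) = -5.
So the constant term a_0/2 = -5/2.

-5/2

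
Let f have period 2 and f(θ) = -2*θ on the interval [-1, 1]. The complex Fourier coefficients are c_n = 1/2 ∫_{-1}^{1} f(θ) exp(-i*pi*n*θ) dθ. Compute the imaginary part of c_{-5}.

-2/(5*pi)

Since f is real-valued, Im(c_{-5}) = -1/2 ∫_{-1}^{1} f(θ) sin(-5*pi*θ) dθ = b_{5}/2.
f is odd and sin(-5*pi*θ) is odd, so the integrand is even: ∫_{-1}^{1} f(θ) sin(-5*pi*θ) dθ = 2∫_0^{1} f(θ) sin(-5*pi*θ) dθ.
Integrating by parts (boundary term plus one more integral), an antiderivative of (-2*θ) sin(-5*pi*θ) is -2*θ*cos(5*pi*θ)/(5*pi) + 2*sin(5*pi*θ)/(25*pi**2); evaluating from 0 to 1: ∫_{0}^{1} (-2*θ) sin(-5*pi*θ) dθ = (2/(5*pi)) - (0) = 2/(5*pi).
So ∫_{-1}^{1} f(θ) sin(-5*pi*θ) dθ = 4/(5*pi).
Hence Im(c_{-5}) = (-1/2)·(4/(5*pi)) = -2/(5*pi).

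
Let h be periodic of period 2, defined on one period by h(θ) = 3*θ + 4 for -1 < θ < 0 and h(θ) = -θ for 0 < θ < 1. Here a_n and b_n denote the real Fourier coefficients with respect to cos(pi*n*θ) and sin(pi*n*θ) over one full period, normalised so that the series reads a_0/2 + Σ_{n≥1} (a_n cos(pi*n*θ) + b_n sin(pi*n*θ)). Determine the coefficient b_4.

b_4 = ∫_{-1}^{1} h(θ) sin(4*pi*θ) dθ.
Split the integral at the breakpoints.
Integrating by parts (boundary term plus one more integral), an antiderivative of (3*θ + 4) sin(4*pi*θ) is -3*θ*cos(4*pi*θ)/(4*pi) + 3*sin(4*pi*θ)/(16*pi**2) - cos(4*pi*θ)/pi; evaluating from -1 to 0: ∫_{-1}^{0} (3*θ + 4) sin(4*pi*θ) dθ = (-1/pi) - (-1/(4*pi)) = -3/(4*pi).
Integrating by parts (boundary term plus one more integral), an antiderivative of (-θ) sin(4*pi*θ) is θ*cos(4*pi*θ)/(4*pi) - sin(4*pi*θ)/(16*pi**2); evaluating from 0 to 1: ∫_{0}^{1} (-θ) sin(4*pi*θ) dθ = (1/(4*pi)) - (0) = 1/(4*pi).
Summing the pieces gives b_4 = -1/(2*pi).

-1/(2*pi)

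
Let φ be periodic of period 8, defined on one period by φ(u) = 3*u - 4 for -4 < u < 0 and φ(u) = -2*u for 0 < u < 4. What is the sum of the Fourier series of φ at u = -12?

u = -12 differs from u = -4 by -1 full period(s), and the series is 8-periodic.
At u = -4 the one-sided limits are φ(-4^-) = -8 and φ(-4^+) = -16.
By Dirichlet's theorem the series converges to their average, [(-8) + (-16)]/2 = -12.

-12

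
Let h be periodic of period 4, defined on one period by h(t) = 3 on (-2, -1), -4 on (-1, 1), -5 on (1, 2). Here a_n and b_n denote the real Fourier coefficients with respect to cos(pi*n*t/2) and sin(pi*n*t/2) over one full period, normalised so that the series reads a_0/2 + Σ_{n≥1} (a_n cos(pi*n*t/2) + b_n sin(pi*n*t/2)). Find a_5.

-6/(5*pi)

a_5 = 1/2 ∫_{-2}^{2} h(t) cos(5*pi*t/2) dt.
Split the integral at the breakpoints.
Directly, an antiderivative of (3) cos(5*pi*t/2) is 6*sin(5*pi*t/2)/(5*pi); evaluating from -2 to -1: ∫_{-2}^{-1} (3) cos(5*pi*t/2) dt = (-6/(5*pi)) - (0) = -6/(5*pi).
Directly, an antiderivative of (-4) cos(5*pi*t/2) is -8*sin(5*pi*t/2)/(5*pi); evaluating from -1 to 1: ∫_{-1}^{1} (-4) cos(5*pi*t/2) dt = (-8/(5*pi)) - (8/(5*pi)) = -16/(5*pi).
Directly, an antiderivative of (-5) cos(5*pi*t/2) is -2*sin(5*pi*t/2)/pi; evaluating from 1 to 2: ∫_{1}^{2} (-5) cos(5*pi*t/2) dt = (0) - (-2/pi) = 2/pi.
Summing the pieces and multiplying by (1/2) gives a_5 = -6/(5*pi).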